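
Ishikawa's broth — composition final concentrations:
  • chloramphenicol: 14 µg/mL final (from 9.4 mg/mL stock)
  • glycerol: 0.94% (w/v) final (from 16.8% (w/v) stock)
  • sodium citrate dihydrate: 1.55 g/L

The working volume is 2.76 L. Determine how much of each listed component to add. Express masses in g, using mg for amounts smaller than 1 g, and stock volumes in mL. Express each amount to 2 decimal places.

Scale factor relative to 1 L: 2.76.
chloramphenicol: V = C2·V2/C1 = 14 µg/mL × 2760 mL ÷ 9400 µg/mL = 4.11 mL
glycerol: C1V1 = C2V2 → 0.94% ÷ 16.8% × 2760 mL = 154.43 mL
sodium citrate dihydrate: 1.55 g/L × 2.76 L = 4.28 g

chloramphenicol 4.11 mL; glycerol 154.43 mL; sodium citrate dihydrate 4.28 g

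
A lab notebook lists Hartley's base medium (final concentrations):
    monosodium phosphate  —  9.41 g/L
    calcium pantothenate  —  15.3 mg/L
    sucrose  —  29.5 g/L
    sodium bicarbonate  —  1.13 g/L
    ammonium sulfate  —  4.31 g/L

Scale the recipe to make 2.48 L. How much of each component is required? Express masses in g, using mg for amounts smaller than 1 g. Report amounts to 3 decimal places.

monosodium phosphate 23.337 g; calcium pantothenate 37.944 mg; sucrose 73.160 g; sodium bicarbonate 2.802 g; ammonium sulfate 10.689 g

Scale factor relative to 1 L: 2.48.
monosodium phosphate: 9.41 g/L × 2.48 L = 23.337 g
calcium pantothenate: 15.3 mg/L × 2.48 L = 37.944 mg
sucrose: 29.5 g/L × 2.48 L = 73.160 g
sodium bicarbonate: 1.13 g/L × 2.48 L = 2.802 g
ammonium sulfate: 4.31 g/L × 2.48 L = 10.689 g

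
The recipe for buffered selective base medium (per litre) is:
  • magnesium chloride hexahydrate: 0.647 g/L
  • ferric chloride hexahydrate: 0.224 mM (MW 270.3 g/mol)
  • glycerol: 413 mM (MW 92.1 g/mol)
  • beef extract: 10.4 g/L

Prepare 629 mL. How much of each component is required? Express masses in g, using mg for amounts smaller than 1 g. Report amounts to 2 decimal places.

Target volume = 629 mL = 0.629 L.
magnesium chloride hexahydrate: 0.647 g/L × 0.629 L = 0.406963 g = 406.96 mg
ferric chloride hexahydrate: 0.224 mmol/L × 270.3 mg/mmol × 0.629 L = 38.08 mg
glycerol: 413 mmol/L × 92.1 g/mol × 0.629 L ÷ 1000 = 23.93 g
beef extract: 10.4 g/L × 0.629 L = 6.54 g

magnesium chloride hexahydrate 406.96 mg; ferric chloride hexahydrate 38.08 mg; glycerol 23.93 g; beef extract 6.54 g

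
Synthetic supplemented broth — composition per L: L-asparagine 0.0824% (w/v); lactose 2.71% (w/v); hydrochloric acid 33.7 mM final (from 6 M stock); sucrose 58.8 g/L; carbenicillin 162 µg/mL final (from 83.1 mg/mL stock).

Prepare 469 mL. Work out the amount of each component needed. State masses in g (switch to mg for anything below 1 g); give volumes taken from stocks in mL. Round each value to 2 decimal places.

Scale factor relative to 1 L: 0.469.
L-asparagine: 0.0824% w/v = 0.824 g/L → 0.824 × 0.469 L = 0.386456 g = 386.46 mg
lactose: 2.71% w/v = 27.1 g/L → 27.1 × 0.469 L = 12.71 g
hydrochloric acid: dilute stock: 33.7 mM × 469 mL ÷ 6000 mM = 2.63 mL
sucrose: 58.8 g/L × 0.469 L = 27.58 g
carbenicillin: V = C2·V2/C1 = 162 µg/mL × 469 mL ÷ 83100 µg/mL = 0.91 mL

L-asparagine 386.46 mg; lactose 12.71 g; hydrochloric acid 2.63 mL; sucrose 27.58 g; carbenicillin 0.91 mL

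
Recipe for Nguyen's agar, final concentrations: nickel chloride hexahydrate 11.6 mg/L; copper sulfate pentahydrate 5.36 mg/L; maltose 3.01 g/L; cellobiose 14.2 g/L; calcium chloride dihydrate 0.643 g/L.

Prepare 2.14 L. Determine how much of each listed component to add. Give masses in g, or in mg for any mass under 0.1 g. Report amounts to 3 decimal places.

nickel chloride hexahydrate 24.824 mg; copper sulfate pentahydrate 11.470 mg; maltose 6.441 g; cellobiose 30.388 g; calcium chloride dihydrate 1.376 g

Scale factor relative to 1 L: 2.14.
nickel chloride hexahydrate: 11.6 mg/L × 2.14 L = 24.824 mg
copper sulfate pentahydrate: 5.36 mg/L × 2.14 L = 11.470 mg
maltose: 3.01 g/L × 2.14 L = 6.441 g
cellobiose: 14.2 g/L × 2.14 L = 30.388 g
calcium chloride dihydrate: 0.643 g/L × 2.14 L = 1.376 g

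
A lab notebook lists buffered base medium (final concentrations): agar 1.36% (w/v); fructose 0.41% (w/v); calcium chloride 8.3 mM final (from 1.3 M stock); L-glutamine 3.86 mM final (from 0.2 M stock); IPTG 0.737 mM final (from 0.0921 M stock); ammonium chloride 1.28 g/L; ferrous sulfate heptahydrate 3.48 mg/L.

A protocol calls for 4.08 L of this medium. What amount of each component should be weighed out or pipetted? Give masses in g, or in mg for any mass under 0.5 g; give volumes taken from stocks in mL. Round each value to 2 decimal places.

Scale factor relative to 1 L: 4.08.
agar: 1.36% w/v = 13.6 g/L → 13.6 × 4.08 L = 55.49 g
fructose: 0.41 g per 100 mL × 4080 mL ÷ 100 = 16.73 g
calcium chloride: dilute stock: 8.3 mM × 4080 mL ÷ 1300 mM = 26.05 mL
L-glutamine: C1V1 = C2V2 → 3.86 mM × 4080 mL ÷ 200 mM = 78.74 mL
IPTG: dilute stock: 0.737 mM × 4080 mL ÷ 92.1 mM = 32.65 mL
ammonium chloride: 1.28 g/L × 4.08 L = 5.22 g
ferrous sulfate heptahydrate: 3.48 mg/L × 4.08 L = 14.20 mg

agar 55.49 g; fructose 16.73 g; calcium chloride 26.05 mL; L-glutamine 78.74 mL; IPTG 32.65 mL; ammonium chloride 5.22 g; ferrous sulfate heptahydrate 14.20 mg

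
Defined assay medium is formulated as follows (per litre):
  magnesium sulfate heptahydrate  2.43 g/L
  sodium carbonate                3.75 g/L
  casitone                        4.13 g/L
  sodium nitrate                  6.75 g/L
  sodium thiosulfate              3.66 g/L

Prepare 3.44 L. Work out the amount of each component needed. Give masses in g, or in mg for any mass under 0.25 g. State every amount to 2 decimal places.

magnesium sulfate heptahydrate 8.36 g; sodium carbonate 12.90 g; casitone 14.21 g; sodium nitrate 23.22 g; sodium thiosulfate 12.59 g

Scale factor relative to 1 L: 3.44.
magnesium sulfate heptahydrate: 2.43 g/L × 3.44 L = 8.36 g
sodium carbonate: 3.75 g/L × 3.44 L = 12.90 g
casitone: 4.13 g/L × 3.44 L = 14.21 g
sodium nitrate: 6.75 g/L × 3.44 L = 23.22 g
sodium thiosulfate: 3.66 g/L × 3.44 L = 12.59 g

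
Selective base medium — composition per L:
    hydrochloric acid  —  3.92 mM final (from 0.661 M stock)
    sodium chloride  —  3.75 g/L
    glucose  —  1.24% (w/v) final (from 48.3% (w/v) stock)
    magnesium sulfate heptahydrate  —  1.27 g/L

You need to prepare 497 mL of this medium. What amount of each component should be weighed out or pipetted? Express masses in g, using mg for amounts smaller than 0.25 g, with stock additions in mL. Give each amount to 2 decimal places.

Scale factor relative to 1 L: 0.497.
hydrochloric acid: dilute stock: 3.92 mM × 497 mL ÷ 661 mM = 2.95 mL
sodium chloride: 3.75 g/L × 0.497 L = 1.86 g
glucose: V = C2·V2/C1 = 1.24% ÷ 48.3% × 497 mL = 12.76 mL
magnesium sulfate heptahydrate: 1.27 g/L × 0.497 L = 0.63 g

hydrochloric acid 2.95 mL; sodium chloride 1.86 g; glucose 12.76 mL; magnesium sulfate heptahydrate 0.63 g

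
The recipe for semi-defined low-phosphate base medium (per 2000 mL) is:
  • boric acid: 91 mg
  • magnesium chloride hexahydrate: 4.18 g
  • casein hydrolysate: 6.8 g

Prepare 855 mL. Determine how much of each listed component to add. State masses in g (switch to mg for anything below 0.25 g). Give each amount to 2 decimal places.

Scale factor = 855 mL / 2000 mL = 0.4275.
boric acid: 91 mg × (855 mL / 2000 mL) = 38.90 mg
magnesium chloride hexahydrate: 4.18 g × (855 mL / 2000 mL) = 1.79 g
casein hydrolysate: 6.8 g × (855 mL / 2000 mL) = 2.91 g

boric acid 38.90 mg; magnesium chloride hexahydrate 1.79 g; casein hydrolysate 2.91 g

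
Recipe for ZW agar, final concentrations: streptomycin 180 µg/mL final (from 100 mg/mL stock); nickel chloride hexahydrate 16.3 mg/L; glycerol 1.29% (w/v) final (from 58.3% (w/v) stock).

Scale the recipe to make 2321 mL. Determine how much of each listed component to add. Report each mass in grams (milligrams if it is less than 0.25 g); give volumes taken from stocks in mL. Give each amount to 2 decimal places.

streptomycin 4.18 mL; nickel chloride hexahydrate 37.83 mg; glycerol 51.36 mL

Target volume = 2321 mL = 2.321 L.
streptomycin: dilute stock: 180 µg/mL × 2321 mL ÷ 100000 µg/mL = 4.18 mL
nickel chloride hexahydrate: 16.3 mg/L × 2.321 L = 37.83 mg
glycerol: V = C2·V2/C1 = 1.29% ÷ 58.3% × 2321 mL = 51.36 mL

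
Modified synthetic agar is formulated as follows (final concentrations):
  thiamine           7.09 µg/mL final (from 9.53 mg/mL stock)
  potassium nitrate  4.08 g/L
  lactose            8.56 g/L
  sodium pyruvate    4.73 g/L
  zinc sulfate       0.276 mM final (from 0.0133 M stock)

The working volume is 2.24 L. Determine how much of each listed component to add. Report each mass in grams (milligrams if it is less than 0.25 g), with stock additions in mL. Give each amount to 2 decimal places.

Scale factor relative to 1 L: 2.24.
thiamine: dilute stock: 7.09 µg/mL × 2240 mL ÷ 9530 µg/mL = 1.67 mL
potassium nitrate: 4.08 g/L × 2.24 L = 9.14 g
lactose: 8.56 g/L × 2.24 L = 19.17 g
sodium pyruvate: 4.73 g/L × 2.24 L = 10.60 g
zinc sulfate: C1V1 = C2V2 → 0.276 mM × 2240 mL ÷ 13.3 mM = 46.48 mL

thiamine 1.67 mL; potassium nitrate 9.14 g; lactose 19.17 g; sodium pyruvate 10.60 g; zinc sulfate 46.48 mL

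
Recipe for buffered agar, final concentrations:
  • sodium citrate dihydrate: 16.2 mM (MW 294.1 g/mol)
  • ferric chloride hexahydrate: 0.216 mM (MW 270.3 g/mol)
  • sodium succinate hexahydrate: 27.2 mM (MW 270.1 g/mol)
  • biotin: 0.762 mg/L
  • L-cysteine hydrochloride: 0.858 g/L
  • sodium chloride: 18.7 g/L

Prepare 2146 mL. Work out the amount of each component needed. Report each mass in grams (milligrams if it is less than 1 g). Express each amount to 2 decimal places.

Scale factor relative to 1 L: 2.146.
sodium citrate dihydrate: 16.2 mmol/L × 294.1 g/mol × 2.146 L ÷ 1000 = 10.22 g
ferric chloride hexahydrate: 0.216 mmol/L × 270.3 mg/mmol × 2.146 L = 125.29 mg
sodium succinate hexahydrate: 27.2 mmol/L × 270.1 g/mol × 2.146 L ÷ 1000 = 15.77 g
biotin: 0.762 mg/L × 2.146 L = 1.64 mg
L-cysteine hydrochloride: 0.858 g/L × 2.146 L = 1.84 g
sodium chloride: 18.7 g/L × 2.146 L = 40.13 g

sodium citrate dihydrate 10.22 g; ferric chloride hexahydrate 125.29 mg; sodium succinate hexahydrate 15.77 g; biotin 1.64 mg; L-cysteine hydrochloride 1.84 g; sodium chloride 40.13 g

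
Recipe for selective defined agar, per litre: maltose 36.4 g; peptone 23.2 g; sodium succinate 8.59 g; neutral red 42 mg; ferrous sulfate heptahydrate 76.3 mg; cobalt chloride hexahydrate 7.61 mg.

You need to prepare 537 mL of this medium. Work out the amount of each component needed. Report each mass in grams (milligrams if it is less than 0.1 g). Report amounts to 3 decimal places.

Ratio of target to recipe volume: 537 / 1000 = 0.537.
maltose: 36.4 g × (537 mL / 1000 mL) = 19.547 g
peptone: 23.2 g × (537 mL / 1000 mL) = 12.458 g
sodium succinate: 8.59 g × (537 mL / 1000 mL) = 4.613 g
neutral red: 42 mg × (537 mL / 1000 mL) = 22.554 mg
ferrous sulfate heptahydrate: 76.3 mg × (537 mL / 1000 mL) = 40.973 mg
cobalt chloride hexahydrate: 7.61 mg × (537 mL / 1000 mL) = 4.087 mg

maltose 19.547 g; peptone 12.458 g; sodium succinate 4.613 g; neutral red 22.554 mg; ferrous sulfate heptahydrate 40.973 mg; cobalt chloride hexahydrate 4.087 mg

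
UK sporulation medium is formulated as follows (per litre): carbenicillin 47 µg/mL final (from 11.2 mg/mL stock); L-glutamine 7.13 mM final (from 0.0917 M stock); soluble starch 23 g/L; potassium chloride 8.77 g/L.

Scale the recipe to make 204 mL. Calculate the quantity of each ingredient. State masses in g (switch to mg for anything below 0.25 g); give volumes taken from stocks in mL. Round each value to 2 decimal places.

carbenicillin 0.86 mL; L-glutamine 15.86 mL; soluble starch 4.69 g; potassium chloride 1.79 g

Working volume: 204 mL = 0.204 L.
carbenicillin: C1V1 = C2V2 → 47 µg/mL × 204 mL ÷ 11200 µg/mL = 0.86 mL
L-glutamine: C1V1 = C2V2 → 7.13 mM × 204 mL ÷ 91.7 mM = 15.86 mL
soluble starch: 23 g/L × 0.204 L = 4.69 g
potassium chloride: 8.77 g/L × 0.204 L = 1.79 g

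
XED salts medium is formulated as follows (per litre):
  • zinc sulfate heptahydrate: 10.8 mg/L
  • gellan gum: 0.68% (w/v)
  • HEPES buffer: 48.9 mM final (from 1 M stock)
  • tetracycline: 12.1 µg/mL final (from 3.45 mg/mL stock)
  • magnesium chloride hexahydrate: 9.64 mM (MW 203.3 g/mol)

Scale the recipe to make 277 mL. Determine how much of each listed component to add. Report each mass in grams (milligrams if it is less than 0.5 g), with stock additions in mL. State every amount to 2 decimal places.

Target volume = 277 mL = 0.277 L.
zinc sulfate heptahydrate: 10.8 mg/L × 0.277 L = 2.99 mg
gellan gum: 0.68% w/v = 6.8 g/L → 6.8 × 0.277 L = 1.88 g
HEPES buffer: C1V1 = C2V2 → 48.9 mM × 277 mL ÷ 1000 mM = 13.55 mL
tetracycline: dilute stock: 12.1 µg/mL × 277 mL ÷ 3450 µg/mL = 0.97 mL
magnesium chloride hexahydrate: 9.64 mmol/L × 203.3 g/mol × 0.277 L ÷ 1000 = 0.54 g

zinc sulfate heptahydrate 2.99 mg; gellan gum 1.88 g; HEPES buffer 13.55 mL; tetracycline 0.97 mL; magnesium chloride hexahydrate 0.54 g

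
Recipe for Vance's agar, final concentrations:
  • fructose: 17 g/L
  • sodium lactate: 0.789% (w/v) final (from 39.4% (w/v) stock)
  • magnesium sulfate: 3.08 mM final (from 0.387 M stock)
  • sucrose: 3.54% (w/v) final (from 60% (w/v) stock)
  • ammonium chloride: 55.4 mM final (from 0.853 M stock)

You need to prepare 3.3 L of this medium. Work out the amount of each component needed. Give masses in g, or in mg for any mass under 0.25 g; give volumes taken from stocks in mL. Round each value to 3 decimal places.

fructose 56.100 g; sodium lactate 66.084 mL; magnesium sulfate 26.264 mL; sucrose 194.700 mL; ammonium chloride 214.326 mL

Scale factor relative to 1 L: 3.3.
fructose: 17 g/L × 3.3 L = 56.100 g
sodium lactate: dilute stock: 0.789% ÷ 39.4% × 3300 mL = 66.084 mL
magnesium sulfate: dilute stock: 3.08 mM × 3300 mL ÷ 387 mM = 26.264 mL
sucrose: C1V1 = C2V2 → 3.54% ÷ 60% × 3300 mL = 194.700 mL
ammonium chloride: dilute stock: 55.4 mM × 3300 mL ÷ 853 mM = 214.326 mL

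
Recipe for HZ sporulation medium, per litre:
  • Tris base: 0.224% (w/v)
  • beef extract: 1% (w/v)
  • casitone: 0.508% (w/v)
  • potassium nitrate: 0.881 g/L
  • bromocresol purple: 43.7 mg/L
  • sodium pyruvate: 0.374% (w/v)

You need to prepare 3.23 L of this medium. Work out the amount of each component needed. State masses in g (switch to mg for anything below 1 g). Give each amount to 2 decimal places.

Tris base 7.24 g; beef extract 32.30 g; casitone 16.41 g; potassium nitrate 2.85 g; bromocresol purple 141.15 mg; sodium pyruvate 12.08 g

Working volume: 3.23 L.
Tris base: 0.224% w/v = 2.24 g/L → 2.24 × 3.23 L = 7.24 g
beef extract: 1% w/v = 10 g/L → 10 × 3.23 L = 32.30 g
casitone: 0.508% w/v = 5.08 g/L → 5.08 × 3.23 L = 16.41 g
potassium nitrate: 0.881 g/L × 3.23 L = 2.85 g
bromocresol purple: 43.7 mg/L × 3.23 L = 141.15 mg
sodium pyruvate: 0.374 g per 100 mL × 3230 mL ÷ 100 = 12.08 g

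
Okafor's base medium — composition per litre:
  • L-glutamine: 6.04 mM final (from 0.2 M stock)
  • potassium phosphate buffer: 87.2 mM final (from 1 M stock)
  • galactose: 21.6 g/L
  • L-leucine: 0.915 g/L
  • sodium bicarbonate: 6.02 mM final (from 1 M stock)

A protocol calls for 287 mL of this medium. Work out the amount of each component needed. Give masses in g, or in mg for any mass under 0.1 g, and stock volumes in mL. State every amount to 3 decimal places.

Target volume = 287 mL = 0.287 L.
L-glutamine: C1V1 = C2V2 → 6.04 mM × 287 mL ÷ 200 mM = 8.667 mL
potassium phosphate buffer: dilute stock: 87.2 mM × 287 mL ÷ 1000 mM = 25.026 mL
galactose: 21.6 g/L × 0.287 L = 6.199 g
L-leucine: 0.915 g/L × 0.287 L = 0.263 g
sodium bicarbonate: dilute stock: 6.02 mM × 287 mL ÷ 1000 mM = 1.728 mL

L-glutamine 8.667 mL; potassium phosphate buffer 25.026 mL; galactose 6.199 g; L-leucine 0.263 g; sodium bicarbonate 1.728 mL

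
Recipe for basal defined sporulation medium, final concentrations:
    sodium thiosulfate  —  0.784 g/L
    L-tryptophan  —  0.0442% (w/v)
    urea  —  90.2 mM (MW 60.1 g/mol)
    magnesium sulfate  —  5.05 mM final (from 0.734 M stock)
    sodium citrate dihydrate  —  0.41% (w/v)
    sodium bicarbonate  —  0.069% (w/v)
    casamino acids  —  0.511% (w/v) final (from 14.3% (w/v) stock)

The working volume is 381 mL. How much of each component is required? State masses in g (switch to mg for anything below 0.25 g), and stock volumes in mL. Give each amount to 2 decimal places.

Scale factor relative to 1 L: 0.381.
sodium thiosulfate: 0.784 g/L × 0.381 L = 0.30 g
L-tryptophan: 0.0442 g per 100 mL × 381 mL ÷ 100 = 0.168402 g = 168.40 mg
urea: 90.2 mmol/L × 60.1 g/mol × 0.381 L ÷ 1000 = 2.07 g
magnesium sulfate: dilute stock: 5.05 mM × 381 mL ÷ 734 mM = 2.62 mL
sodium citrate dihydrate: 0.41 g per 100 mL × 381 mL ÷ 100 = 1.56 g
sodium bicarbonate: 0.069% w/v = 0.69 g/L → 0.69 × 0.381 L = 0.26 g
casamino acids: dilute stock: 0.511% ÷ 14.3% × 381 mL = 13.61 mL

sodium thiosulfate 0.30 g; L-tryptophan 168.40 mg; urea 2.07 g; magnesium sulfate 2.62 mL; sodium citrate dihydrate 1.56 g; sodium bicarbonate 0.26 g; casamino acids 13.61 mL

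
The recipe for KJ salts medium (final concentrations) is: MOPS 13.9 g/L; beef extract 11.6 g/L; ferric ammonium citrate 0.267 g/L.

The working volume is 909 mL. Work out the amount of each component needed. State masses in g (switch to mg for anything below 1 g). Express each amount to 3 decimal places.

Scale factor relative to 1 L: 0.909.
MOPS: 13.9 g/L × 0.909 L = 12.635 g
beef extract: 11.6 g/L × 0.909 L = 10.544 g
ferric ammonium citrate: 0.267 g/L × 0.909 L = 0.242703 g = 242.703 mg

MOPS 12.635 g; beef extract 10.544 g; ferric ammonium citrate 242.703 mg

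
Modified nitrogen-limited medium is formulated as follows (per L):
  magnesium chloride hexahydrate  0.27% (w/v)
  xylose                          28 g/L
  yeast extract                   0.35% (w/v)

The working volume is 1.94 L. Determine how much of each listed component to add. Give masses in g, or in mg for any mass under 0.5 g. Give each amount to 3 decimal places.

magnesium chloride hexahydrate 5.238 g; xylose 54.320 g; yeast extract 6.790 g

Working volume: 1.94 L.
magnesium chloride hexahydrate: 0.27% w/v = 2.7 g/L → 2.7 × 1.94 L = 5.238 g
xylose: 28 g/L × 1.94 L = 54.320 g
yeast extract: 0.35 g per 100 mL × 1940 mL ÷ 100 = 6.790 g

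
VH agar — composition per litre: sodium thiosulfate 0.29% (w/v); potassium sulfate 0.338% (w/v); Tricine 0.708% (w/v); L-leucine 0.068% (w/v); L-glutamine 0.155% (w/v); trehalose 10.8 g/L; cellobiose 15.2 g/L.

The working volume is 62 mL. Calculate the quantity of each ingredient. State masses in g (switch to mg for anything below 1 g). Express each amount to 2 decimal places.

sodium thiosulfate 179.80 mg; potassium sulfate 209.56 mg; Tricine 438.96 mg; L-leucine 42.16 mg; L-glutamine 96.10 mg; trehalose 669.60 mg; cellobiose 942.40 mg

Scale factor relative to 1 L: 0.062.
sodium thiosulfate: 0.29 g per 100 mL × 62 mL ÷ 100 = 0.1798 g = 179.80 mg
potassium sulfate: 0.338% w/v = 3.38 g/L → 3.38 × 0.062 L = 0.20956 g = 209.56 mg
Tricine: 0.708 g per 100 mL × 62 mL ÷ 100 = 0.43896 g = 438.96 mg
L-leucine: 0.068 g per 100 mL × 62 mL ÷ 100 = 0.04216 g = 42.16 mg
L-glutamine: 0.155 g per 100 mL × 62 mL ÷ 100 = 0.0961 g = 96.10 mg
trehalose: 10.8 g/L × 0.062 L = 0.6696 g = 669.60 mg
cellobiose: 15.2 g/L × 0.062 L = 0.9424 g = 942.40 mg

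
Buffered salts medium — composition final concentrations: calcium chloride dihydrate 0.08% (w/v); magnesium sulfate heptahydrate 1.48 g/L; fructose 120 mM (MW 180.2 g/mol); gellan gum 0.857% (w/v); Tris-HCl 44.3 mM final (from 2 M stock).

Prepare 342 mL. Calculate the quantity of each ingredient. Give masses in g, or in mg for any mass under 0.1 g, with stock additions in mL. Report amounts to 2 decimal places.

Scale factor relative to 1 L: 0.342.
calcium chloride dihydrate: 0.08% w/v = 0.8 g/L → 0.8 × 0.342 L = 0.27 g
magnesium sulfate heptahydrate: 1.48 g/L × 0.342 L = 0.51 g
fructose: 120 mmol/L × 180.2 g/mol × 0.342 L ÷ 1000 = 7.40 g
gellan gum: 0.857% w/v = 8.57 g/L → 8.57 × 0.342 L = 2.93 g
Tris-HCl: C1V1 = C2V2 → 44.3 mM × 342 mL ÷ 2000 mM = 7.58 mL

calcium chloride dihydrate 0.27 g; magnesium sulfate heptahydrate 0.51 g; fructose 7.40 g; gellan gum 2.93 g; Tris-HCl 7.58 mL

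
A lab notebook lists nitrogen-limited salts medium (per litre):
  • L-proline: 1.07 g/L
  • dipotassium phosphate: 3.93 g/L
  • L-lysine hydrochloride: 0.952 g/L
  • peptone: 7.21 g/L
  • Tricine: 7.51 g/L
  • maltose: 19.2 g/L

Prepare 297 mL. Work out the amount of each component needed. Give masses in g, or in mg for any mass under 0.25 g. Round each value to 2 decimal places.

Target volume = 297 mL = 0.297 L.
L-proline: 1.07 g/L × 0.297 L = 0.32 g
dipotassium phosphate: 3.93 g/L × 0.297 L = 1.17 g
L-lysine hydrochloride: 0.952 g/L × 0.297 L = 0.28 g
peptone: 7.21 g/L × 0.297 L = 2.14 g
Tricine: 7.51 g/L × 0.297 L = 2.23 g
maltose: 19.2 g/L × 0.297 L = 5.70 g

L-proline 0.32 g; dipotassium phosphate 1.17 g; L-lysine hydrochloride 0.28 g; peptone 2.14 g; Tricine 2.23 g; maltose 5.70 g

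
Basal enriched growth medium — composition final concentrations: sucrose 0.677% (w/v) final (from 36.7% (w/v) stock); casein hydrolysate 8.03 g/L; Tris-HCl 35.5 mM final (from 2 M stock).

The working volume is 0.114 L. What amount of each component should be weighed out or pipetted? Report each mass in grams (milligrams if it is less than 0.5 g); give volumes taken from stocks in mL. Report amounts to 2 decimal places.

Working volume: 0.114 L.
sucrose: C1V1 = C2V2 → 0.677% ÷ 36.7% × 114 mL = 2.10 mL
casein hydrolysate: 8.03 g/L × 0.114 L = 0.92 g
Tris-HCl: V = C2·V2/C1 = 35.5 mM × 114 mL ÷ 2000 mM = 2.02 mL

sucrose 2.10 mL; casein hydrolysate 0.92 g; Tris-HCl 2.02 mL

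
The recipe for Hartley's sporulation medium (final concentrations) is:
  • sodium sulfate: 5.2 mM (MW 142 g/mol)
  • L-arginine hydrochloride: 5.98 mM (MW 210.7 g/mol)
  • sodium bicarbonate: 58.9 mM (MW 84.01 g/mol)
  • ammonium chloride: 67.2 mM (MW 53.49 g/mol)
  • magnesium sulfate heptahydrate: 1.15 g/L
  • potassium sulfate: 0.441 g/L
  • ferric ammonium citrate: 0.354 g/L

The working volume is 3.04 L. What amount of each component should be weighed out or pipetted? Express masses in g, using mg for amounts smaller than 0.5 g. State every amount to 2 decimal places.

Scale factor relative to 1 L: 3.04.
sodium sulfate: 5.2 mmol/L × 142 g/mol × 3.04 L ÷ 1000 = 2.24 g
L-arginine hydrochloride: 5.98 mmol/L × 210.7 g/mol × 3.04 L ÷ 1000 = 3.83 g
sodium bicarbonate: 58.9 mmol/L × 84.01 g/mol × 3.04 L ÷ 1000 = 15.04 g
ammonium chloride: 67.2 mmol/L × 53.49 g/mol × 3.04 L ÷ 1000 = 10.93 g
magnesium sulfate heptahydrate: 1.15 g/L × 3.04 L = 3.50 g
potassium sulfate: 0.441 g/L × 3.04 L = 1.34 g
ferric ammonium citrate: 0.354 g/L × 3.04 L = 1.08 g

sodium sulfate 2.24 g; L-arginine hydrochloride 3.83 g; sodium bicarbonate 15.04 g; ammonium chloride 10.93 g; magnesium sulfate heptahydrate 3.50 g; potassium sulfate 1.34 g; ferric ammonium citrate 1.08 g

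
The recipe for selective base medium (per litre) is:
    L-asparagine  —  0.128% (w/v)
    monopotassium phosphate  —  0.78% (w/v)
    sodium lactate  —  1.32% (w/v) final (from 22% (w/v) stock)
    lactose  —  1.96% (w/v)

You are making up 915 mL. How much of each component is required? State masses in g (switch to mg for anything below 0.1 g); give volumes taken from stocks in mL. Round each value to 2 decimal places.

Scale factor relative to 1 L: 0.915.
L-asparagine: 0.128 g per 100 mL × 915 mL ÷ 100 = 1.17 g
monopotassium phosphate: 0.78% w/v = 7.8 g/L → 7.8 × 0.915 L = 7.14 g
sodium lactate: dilute stock: 1.32% ÷ 22% × 915 mL = 54.90 mL
lactose: 1.96 g per 100 mL × 915 mL ÷ 100 = 17.93 g

L-asparagine 1.17 g; monopotassium phosphate 7.14 g; sodium lactate 54.90 mL; lactose 17.93 g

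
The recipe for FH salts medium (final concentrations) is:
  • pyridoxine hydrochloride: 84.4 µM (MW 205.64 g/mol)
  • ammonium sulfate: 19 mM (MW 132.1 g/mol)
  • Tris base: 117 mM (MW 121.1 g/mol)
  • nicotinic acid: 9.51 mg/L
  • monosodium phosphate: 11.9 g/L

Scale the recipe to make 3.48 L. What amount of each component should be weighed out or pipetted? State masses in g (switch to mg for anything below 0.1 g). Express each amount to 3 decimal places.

pyridoxine hydrochloride 60.399 mg; ammonium sulfate 8.734 g; Tris base 49.307 g; nicotinic acid 33.095 mg; monosodium phosphate 41.412 g

Working volume: 3.48 L.
pyridoxine hydrochloride: 84.4 µmol/L × 205.64 g/mol × 3.48 L ÷ 1000 = 60.399 mg
ammonium sulfate: 19 mmol/L × 132.1 g/mol × 3.48 L ÷ 1000 = 8.734 g
Tris base: 117 mmol/L × 121.1 g/mol × 3.48 L ÷ 1000 = 49.307 g
nicotinic acid: 9.51 mg/L × 3.48 L = 33.095 mg
monosodium phosphate: 11.9 g/L × 3.48 L = 41.412 g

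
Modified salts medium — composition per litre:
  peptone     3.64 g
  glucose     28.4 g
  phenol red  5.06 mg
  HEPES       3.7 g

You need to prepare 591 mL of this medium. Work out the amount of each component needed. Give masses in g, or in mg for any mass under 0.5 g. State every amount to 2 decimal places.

Scale factor = 591 mL / 1000 mL = 0.591.
peptone: 3.64 g × (591 mL / 1000 mL) = 2.15 g
glucose: 28.4 g × (591 mL / 1000 mL) = 16.78 g
phenol red: 5.06 mg × (591 mL / 1000 mL) = 2.99 mg
HEPES: 3.7 g × (591 mL / 1000 mL) = 2.19 g

peptone 2.15 g; glucose 16.78 g; phenol red 2.99 mg; HEPES 2.19 g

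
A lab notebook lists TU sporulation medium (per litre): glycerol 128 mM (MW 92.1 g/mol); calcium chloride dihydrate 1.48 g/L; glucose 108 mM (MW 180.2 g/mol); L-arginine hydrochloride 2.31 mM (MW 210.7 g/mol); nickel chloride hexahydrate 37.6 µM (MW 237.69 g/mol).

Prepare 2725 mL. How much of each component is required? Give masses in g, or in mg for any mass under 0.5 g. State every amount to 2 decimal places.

Target volume = 2725 mL = 2.725 L.
glycerol: 128 mmol/L × 92.1 g/mol × 2.725 L ÷ 1000 = 32.12 g
calcium chloride dihydrate: 1.48 g/L × 2.725 L = 4.03 g
glucose: 108 mmol/L × 180.2 g/mol × 2.725 L ÷ 1000 = 53.03 g
L-arginine hydrochloride: 2.31 mmol/L × 210.7 g/mol × 2.725 L ÷ 1000 = 1.33 g
nickel chloride hexahydrate: 37.6 µmol/L × 237.69 g/mol × 2.725 L ÷ 1000 = 24.35 mg

glycerol 32.12 g; calcium chloride dihydrate 4.03 g; glucose 53.03 g; L-arginine hydrochloride 1.33 g; nickel chloride hexahydrate 24.35 mg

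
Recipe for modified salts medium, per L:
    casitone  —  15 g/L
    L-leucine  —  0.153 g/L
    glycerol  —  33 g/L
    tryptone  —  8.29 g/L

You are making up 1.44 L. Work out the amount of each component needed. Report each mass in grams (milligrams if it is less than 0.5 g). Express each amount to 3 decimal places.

casitone 21.600 g; L-leucine 220.320 mg; glycerol 47.520 g; tryptone 11.938 g

Scale factor relative to 1 L: 1.44.
casitone: 15 g/L × 1.44 L = 21.600 g
L-leucine: 0.153 g/L × 1.44 L = 0.22032 g = 220.320 mg
glycerol: 33 g/L × 1.44 L = 47.520 g
tryptone: 8.29 g/L × 1.44 L = 11.938 g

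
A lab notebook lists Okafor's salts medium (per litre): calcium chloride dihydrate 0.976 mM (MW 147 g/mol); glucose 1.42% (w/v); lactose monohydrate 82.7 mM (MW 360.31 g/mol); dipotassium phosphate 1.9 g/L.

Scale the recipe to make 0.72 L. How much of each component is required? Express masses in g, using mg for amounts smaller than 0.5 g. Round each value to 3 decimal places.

calcium chloride dihydrate 103.300 mg; glucose 10.224 g; lactose monohydrate 21.454 g; dipotassium phosphate 1.368 g

Scale factor relative to 1 L: 0.72.
calcium chloride dihydrate: 0.976 mmol/L × 147 mg/mmol × 0.72 L = 103.300 mg
glucose: 1.42 g per 100 mL × 720 mL ÷ 100 = 10.224 g
lactose monohydrate: 82.7 mmol/L × 360.31 g/mol × 0.72 L ÷ 1000 = 21.454 g
dipotassium phosphate: 1.9 g/L × 0.72 L = 1.368 g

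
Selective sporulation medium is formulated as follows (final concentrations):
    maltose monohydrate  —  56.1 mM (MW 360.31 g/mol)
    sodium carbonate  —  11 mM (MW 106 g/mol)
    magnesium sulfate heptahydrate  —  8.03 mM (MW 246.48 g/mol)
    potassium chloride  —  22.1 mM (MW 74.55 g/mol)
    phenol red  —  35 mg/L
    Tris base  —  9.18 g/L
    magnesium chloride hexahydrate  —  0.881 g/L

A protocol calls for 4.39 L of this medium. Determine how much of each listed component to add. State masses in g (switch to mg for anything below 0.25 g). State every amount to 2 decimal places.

Working volume: 4.39 L.
maltose monohydrate: 56.1 mmol/L × 360.31 g/mol × 4.39 L ÷ 1000 = 88.74 g
sodium carbonate: 11 mmol/L × 106 g/mol × 4.39 L ÷ 1000 = 5.12 g
magnesium sulfate heptahydrate: 8.03 mmol/L × 246.48 g/mol × 4.39 L ÷ 1000 = 8.69 g
potassium chloride: 22.1 mmol/L × 74.55 g/mol × 4.39 L ÷ 1000 = 7.23 g
phenol red: 35 mg/L × 4.39 L = 153.65 mg
Tris base: 9.18 g/L × 4.39 L = 40.30 g
magnesium chloride hexahydrate: 0.881 g/L × 4.39 L = 3.87 g

maltose monohydrate 88.74 g; sodium carbonate 5.12 g; magnesium sulfate heptahydrate 8.69 g; potassium chloride 7.23 g; phenol red 153.65 mg; Tris base 40.30 g; magnesium chloride hexahydrate 3.87 g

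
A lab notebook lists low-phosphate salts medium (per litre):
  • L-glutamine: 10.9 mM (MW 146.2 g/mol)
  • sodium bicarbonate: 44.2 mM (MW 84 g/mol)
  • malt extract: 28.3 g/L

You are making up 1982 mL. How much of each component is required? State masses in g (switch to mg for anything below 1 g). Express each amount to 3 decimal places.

Scale factor relative to 1 L: 1.982.
L-glutamine: 10.9 mmol/L × 146.2 g/mol × 1.982 L ÷ 1000 = 3.158 g
sodium bicarbonate: 44.2 mmol/L × 84 g/mol × 1.982 L ÷ 1000 = 7.359 g
malt extract: 28.3 g/L × 1.982 L = 56.091 g

L-glutamine 3.158 g; sodium bicarbonate 7.359 g; malt extract 56.091 g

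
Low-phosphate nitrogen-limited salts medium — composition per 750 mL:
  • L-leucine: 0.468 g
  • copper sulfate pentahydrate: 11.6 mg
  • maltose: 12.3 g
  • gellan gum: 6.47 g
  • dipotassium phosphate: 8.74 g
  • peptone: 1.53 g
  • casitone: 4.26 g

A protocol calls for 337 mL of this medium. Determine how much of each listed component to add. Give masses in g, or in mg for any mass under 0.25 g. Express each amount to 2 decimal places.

Ratio of target to recipe volume: 337 / 750 = 0.449333.
L-leucine: 0.468 g × (337 mL / 750 mL) = 0.210288 g = 210.29 mg
copper sulfate pentahydrate: 11.6 mg × (337 mL / 750 mL) = 5.21 mg
maltose: 12.3 g × (337 mL / 750 mL) = 5.53 g
gellan gum: 6.47 g × (337 mL / 750 mL) = 2.91 g
dipotassium phosphate: 8.74 g × (337 mL / 750 mL) = 3.93 g
peptone: 1.53 g × (337 mL / 750 mL) = 0.69 g
casitone: 4.26 g × (337 mL / 750 mL) = 1.91 g

L-leucine 210.29 mg; copper sulfate pentahydrate 5.21 mg; maltose 5.53 g; gellan gum 2.91 g; dipotassium phosphate 3.93 g; peptone 0.69 g; casitone 1.91 g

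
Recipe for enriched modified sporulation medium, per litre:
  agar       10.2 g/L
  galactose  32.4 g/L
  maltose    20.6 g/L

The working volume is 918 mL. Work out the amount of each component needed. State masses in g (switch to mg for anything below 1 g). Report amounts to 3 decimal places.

Target volume = 918 mL = 0.918 L.
agar: 10.2 g/L × 0.918 L = 9.364 g
galactose: 32.4 g/L × 0.918 L = 29.743 g
maltose: 20.6 g/L × 0.918 L = 18.911 g

agar 9.364 g; galactose 29.743 g; maltose 18.911 g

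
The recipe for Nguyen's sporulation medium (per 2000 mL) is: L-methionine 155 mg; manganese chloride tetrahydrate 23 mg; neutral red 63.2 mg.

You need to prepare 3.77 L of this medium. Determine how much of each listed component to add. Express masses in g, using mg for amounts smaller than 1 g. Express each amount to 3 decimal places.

Ratio of target to recipe volume: 3770 / 2000 = 1.885.
L-methionine: 155 mg × (3770 mL / 2000 mL) = 292.175 mg
manganese chloride tetrahydrate: 23 mg × (3770 mL / 2000 mL) = 43.355 mg
neutral red: 63.2 mg × (3770 mL / 2000 mL) = 119.132 mg

L-methionine 292.175 mg; manganese chloride tetrahydrate 43.355 mg; neutral red 119.132 mg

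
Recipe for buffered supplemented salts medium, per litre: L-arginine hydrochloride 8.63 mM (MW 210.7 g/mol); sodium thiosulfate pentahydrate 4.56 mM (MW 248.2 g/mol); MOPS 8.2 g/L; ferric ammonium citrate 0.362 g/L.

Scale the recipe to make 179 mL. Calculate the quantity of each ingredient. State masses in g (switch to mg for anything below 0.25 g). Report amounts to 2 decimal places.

L-arginine hydrochloride 0.33 g; sodium thiosulfate pentahydrate 202.59 mg; MOPS 1.47 g; ferric ammonium citrate 64.80 mg

Scale factor relative to 1 L: 0.179.
L-arginine hydrochloride: 8.63 mmol/L × 210.7 g/mol × 0.179 L ÷ 1000 = 0.33 g
sodium thiosulfate pentahydrate: 4.56 mmol/L × 248.2 mg/mmol × 0.179 L = 202.59 mg
MOPS: 8.2 g/L × 0.179 L = 1.47 g
ferric ammonium citrate: 0.362 g/L × 0.179 L = 0.064798 g = 64.80 mg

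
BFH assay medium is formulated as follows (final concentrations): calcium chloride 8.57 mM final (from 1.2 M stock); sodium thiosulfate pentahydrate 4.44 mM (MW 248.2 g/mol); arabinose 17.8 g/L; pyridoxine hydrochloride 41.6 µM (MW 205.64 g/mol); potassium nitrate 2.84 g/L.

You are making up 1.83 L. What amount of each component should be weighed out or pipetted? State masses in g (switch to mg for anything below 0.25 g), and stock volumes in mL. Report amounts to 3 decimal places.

calcium chloride 13.069 mL; sodium thiosulfate pentahydrate 2.017 g; arabinose 32.574 g; pyridoxine hydrochloride 15.655 mg; potassium nitrate 5.197 g

Scale factor relative to 1 L: 1.83.
calcium chloride: V = C2·V2/C1 = 8.57 mM × 1830 mL ÷ 1200 mM = 13.069 mL
sodium thiosulfate pentahydrate: 4.44 mmol/L × 248.2 g/mol × 1.83 L ÷ 1000 = 2.017 g
arabinose: 17.8 g/L × 1.83 L = 32.574 g
pyridoxine hydrochloride: 41.6 µmol/L × 205.64 g/mol × 1.83 L ÷ 1000 = 15.655 mg
potassium nitrate: 2.84 g/L × 1.83 L = 5.197 g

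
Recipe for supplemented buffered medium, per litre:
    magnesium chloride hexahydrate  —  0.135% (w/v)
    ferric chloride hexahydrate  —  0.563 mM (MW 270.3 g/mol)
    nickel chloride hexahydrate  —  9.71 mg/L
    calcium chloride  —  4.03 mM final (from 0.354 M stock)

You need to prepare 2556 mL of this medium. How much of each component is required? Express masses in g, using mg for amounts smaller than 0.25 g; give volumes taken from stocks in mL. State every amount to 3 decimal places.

Target volume = 2556 mL = 2.556 L.
magnesium chloride hexahydrate: 0.135 g per 100 mL × 2556 mL ÷ 100 = 3.451 g
ferric chloride hexahydrate: 0.563 mmol/L × 270.3 g/mol × 2.556 L ÷ 1000 = 0.389 g
nickel chloride hexahydrate: 9.71 mg/L × 2.556 L = 24.819 mg
calcium chloride: C1V1 = C2V2 → 4.03 mM × 2556 mL ÷ 354 mM = 29.098 mL

magnesium chloride hexahydrate 3.451 g; ferric chloride hexahydrate 0.389 g; nickel chloride hexahydrate 24.819 mg; calcium chloride 29.098 mL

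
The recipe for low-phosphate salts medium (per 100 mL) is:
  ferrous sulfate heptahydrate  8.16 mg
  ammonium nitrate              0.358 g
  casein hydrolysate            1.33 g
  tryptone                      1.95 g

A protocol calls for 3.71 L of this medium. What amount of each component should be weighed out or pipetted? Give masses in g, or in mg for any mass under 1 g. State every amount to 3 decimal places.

ferrous sulfate heptahydrate 302.736 mg; ammonium nitrate 13.282 g; casein hydrolysate 49.343 g; tryptone 72.345 g

Ratio of target to recipe volume: 3710 / 100 = 37.1.
ferrous sulfate heptahydrate: 8.16 mg × (3710 mL / 100 mL) = 302.736 mg
ammonium nitrate: 0.358 g × (3710 mL / 100 mL) = 13.282 g
casein hydrolysate: 1.33 g × (3710 mL / 100 mL) = 49.343 g
tryptone: 1.95 g × (3710 mL / 100 mL) = 72.345 g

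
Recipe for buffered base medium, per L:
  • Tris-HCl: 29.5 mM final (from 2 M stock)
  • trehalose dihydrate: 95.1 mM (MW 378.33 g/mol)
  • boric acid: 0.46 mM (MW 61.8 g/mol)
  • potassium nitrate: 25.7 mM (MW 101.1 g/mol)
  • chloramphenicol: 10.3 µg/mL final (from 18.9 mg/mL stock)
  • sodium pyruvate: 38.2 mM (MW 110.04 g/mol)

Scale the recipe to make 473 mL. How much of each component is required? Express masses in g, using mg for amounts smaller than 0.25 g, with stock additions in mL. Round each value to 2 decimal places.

Tris-HCl 6.98 mL; trehalose dihydrate 17.02 g; boric acid 13.45 mg; potassium nitrate 1.23 g; chloramphenicol 0.26 mL; sodium pyruvate 1.99 g

Working volume: 473 mL = 0.473 L.
Tris-HCl: C1V1 = C2V2 → 29.5 mM × 473 mL ÷ 2000 mM = 6.98 mL
trehalose dihydrate: 95.1 mmol/L × 378.33 g/mol × 0.473 L ÷ 1000 = 17.02 g
boric acid: 0.46 mmol/L × 61.8 mg/mmol × 0.473 L = 13.45 mg
potassium nitrate: 25.7 mmol/L × 101.1 g/mol × 0.473 L ÷ 1000 = 1.23 g
chloramphenicol: V = C2·V2/C1 = 10.3 µg/mL × 473 mL ÷ 18900 µg/mL = 0.26 mL
sodium pyruvate: 38.2 mmol/L × 110.04 g/mol × 0.473 L ÷ 1000 = 1.99 g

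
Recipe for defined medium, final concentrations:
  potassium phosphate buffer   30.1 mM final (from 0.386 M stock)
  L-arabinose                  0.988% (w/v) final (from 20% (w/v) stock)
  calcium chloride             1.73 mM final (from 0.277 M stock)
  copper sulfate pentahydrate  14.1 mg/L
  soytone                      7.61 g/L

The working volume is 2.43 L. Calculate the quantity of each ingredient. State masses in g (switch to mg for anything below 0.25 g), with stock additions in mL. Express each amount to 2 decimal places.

potassium phosphate buffer 189.49 mL; L-arabinose 120.04 mL; calcium chloride 15.18 mL; copper sulfate pentahydrate 34.26 mg; soytone 18.49 g

Working volume: 2.43 L.
potassium phosphate buffer: V = C2·V2/C1 = 30.1 mM × 2430 mL ÷ 386 mM = 189.49 mL
L-arabinose: V = C2·V2/C1 = 0.988% ÷ 20% × 2430 mL = 120.04 mL
calcium chloride: V = C2·V2/C1 = 1.73 mM × 2430 mL ÷ 277 mM = 15.18 mL
copper sulfate pentahydrate: 14.1 mg/L × 2.43 L = 34.26 mg
soytone: 7.61 g/L × 2.43 L = 18.49 g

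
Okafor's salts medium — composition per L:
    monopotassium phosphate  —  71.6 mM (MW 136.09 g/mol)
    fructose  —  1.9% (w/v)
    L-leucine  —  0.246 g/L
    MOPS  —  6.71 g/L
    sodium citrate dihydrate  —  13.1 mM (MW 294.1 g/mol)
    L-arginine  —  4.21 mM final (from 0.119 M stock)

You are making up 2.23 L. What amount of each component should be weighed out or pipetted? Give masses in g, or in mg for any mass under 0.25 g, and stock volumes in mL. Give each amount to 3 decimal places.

monopotassium phosphate 21.729 g; fructose 42.370 g; L-leucine 0.549 g; MOPS 14.963 g; sodium citrate dihydrate 8.592 g; L-arginine 78.893 mL

Scale factor relative to 1 L: 2.23.
monopotassium phosphate: 71.6 mmol/L × 136.09 g/mol × 2.23 L ÷ 1000 = 21.729 g
fructose: 1.9% w/v = 19 g/L → 19 × 2.23 L = 42.370 g
L-leucine: 0.246 g/L × 2.23 L = 0.549 g
MOPS: 6.71 g/L × 2.23 L = 14.963 g
sodium citrate dihydrate: 13.1 mmol/L × 294.1 g/mol × 2.23 L ÷ 1000 = 8.592 g
L-arginine: C1V1 = C2V2 → 4.21 mM × 2230 mL ÷ 119 mM = 78.893 mL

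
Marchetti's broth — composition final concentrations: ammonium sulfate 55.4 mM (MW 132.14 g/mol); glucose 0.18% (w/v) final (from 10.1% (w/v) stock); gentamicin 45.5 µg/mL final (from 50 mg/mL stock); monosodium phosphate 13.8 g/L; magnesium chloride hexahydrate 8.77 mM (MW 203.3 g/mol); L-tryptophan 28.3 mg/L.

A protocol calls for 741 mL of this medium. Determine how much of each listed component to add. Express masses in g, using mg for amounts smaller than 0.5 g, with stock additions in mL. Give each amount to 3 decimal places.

ammonium sulfate 5.425 g; glucose 13.206 mL; gentamicin 0.674 mL; monosodium phosphate 10.226 g; magnesium chloride hexahydrate 1.321 g; L-tryptophan 20.970 mg

Working volume: 741 mL = 0.741 L.
ammonium sulfate: 55.4 mmol/L × 132.14 g/mol × 0.741 L ÷ 1000 = 5.425 g
glucose: V = C2·V2/C1 = 0.18% ÷ 10.1% × 741 mL = 13.206 mL
gentamicin: dilute stock: 45.5 µg/mL × 741 mL ÷ 50000 µg/mL = 0.674 mL
monosodium phosphate: 13.8 g/L × 0.741 L = 10.226 g
magnesium chloride hexahydrate: 8.77 mmol/L × 203.3 g/mol × 0.741 L ÷ 1000 = 1.321 g
L-tryptophan: 28.3 mg/L × 0.741 L = 20.970 mg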